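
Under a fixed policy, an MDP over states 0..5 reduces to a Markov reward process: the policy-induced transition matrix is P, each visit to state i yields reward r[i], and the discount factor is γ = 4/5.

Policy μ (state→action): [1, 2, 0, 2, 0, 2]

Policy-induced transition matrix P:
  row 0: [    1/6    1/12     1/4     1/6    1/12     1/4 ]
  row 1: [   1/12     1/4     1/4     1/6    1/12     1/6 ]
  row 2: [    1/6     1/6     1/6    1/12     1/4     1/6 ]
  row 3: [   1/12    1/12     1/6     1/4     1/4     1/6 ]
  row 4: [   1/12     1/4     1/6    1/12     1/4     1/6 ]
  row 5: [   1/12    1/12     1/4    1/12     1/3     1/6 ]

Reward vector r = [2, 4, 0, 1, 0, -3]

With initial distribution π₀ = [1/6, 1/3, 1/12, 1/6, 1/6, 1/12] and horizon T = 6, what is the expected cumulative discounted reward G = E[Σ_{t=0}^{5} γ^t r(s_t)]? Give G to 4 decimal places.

G = 2.8832

t=0: π = [0.1667, 0.3333, 0.0833, 0.1667, 0.1667, 0.0833], E[r] = 1.5833, γ^t·E[r] = 1.583333, running G = 1.583333
t=1: π = [0.1042, 0.1736, 0.2153, 0.1528, 0.1736, 0.1806], E[r] = 0.5139, γ^t·E[r] = 0.411111, running G = 1.994444
t=2: π = [0.1100, 0.1591, 0.2049, 0.1319, 0.2188, 0.1753], E[r] = 0.4624, γ^t·E[r] = 0.295926, running G = 2.290370
t=3: π = [0.1096, 0.1634, 0.2037, 0.1277, 0.2198, 0.1758], E[r] = 0.4729, γ^t·E[r] = 0.242148, running G = 2.532519
t=4: π = [0.1094, 0.1642, 0.2041, 0.1274, 0.2192, 0.1758], E[r] = 0.4755, γ^t·E[r] = 0.194775, running G = 2.727294
t=5: π = [0.1095, 0.1642, 0.2041, 0.1274, 0.2190, 0.1758], E[r] = 0.4758, γ^t·E[r] = 0.155919, running G = 2.883213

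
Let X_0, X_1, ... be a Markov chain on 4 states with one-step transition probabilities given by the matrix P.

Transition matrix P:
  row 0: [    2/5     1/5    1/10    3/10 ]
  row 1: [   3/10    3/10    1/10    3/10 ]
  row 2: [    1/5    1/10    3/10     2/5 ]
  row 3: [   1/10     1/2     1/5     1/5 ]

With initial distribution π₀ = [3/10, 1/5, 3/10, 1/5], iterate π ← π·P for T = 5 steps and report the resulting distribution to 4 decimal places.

π = [0.2515, 0.3001, 0.1610, 0.2874]

t=0: π = [0.3000, 0.2000, 0.3000, 0.2000]
t=1: π = [0.2600, 0.2500, 0.1800, 0.3100]
t=2: π = [0.2460, 0.3000, 0.1670, 0.2870]
t=3: π = [0.2505, 0.2994, 0.1621, 0.2880]
t=4: π = [0.2512, 0.3001, 0.1612, 0.2874]
t=5: π = [0.2515, 0.3001, 0.1610, 0.2874]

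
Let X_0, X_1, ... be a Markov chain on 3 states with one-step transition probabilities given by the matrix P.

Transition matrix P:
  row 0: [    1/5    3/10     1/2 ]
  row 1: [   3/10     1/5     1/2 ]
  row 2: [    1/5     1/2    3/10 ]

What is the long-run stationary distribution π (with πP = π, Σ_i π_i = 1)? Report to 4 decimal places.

π = [0.2348, 0.3485, 0.4167]

Balance equations π_j = Σ_i π_i·P[i][j]:
  π_0 = 1/5·π_0 + 3/10·π_1 + 1/5·π_2
  π_1 = 3/10·π_0 + 1/5·π_1 + 1/2·π_2
  normalize: π_0 + π_1 + π_2 = 1
Solving the linear system gives exactly π = [31/132, 23/66, 5/12].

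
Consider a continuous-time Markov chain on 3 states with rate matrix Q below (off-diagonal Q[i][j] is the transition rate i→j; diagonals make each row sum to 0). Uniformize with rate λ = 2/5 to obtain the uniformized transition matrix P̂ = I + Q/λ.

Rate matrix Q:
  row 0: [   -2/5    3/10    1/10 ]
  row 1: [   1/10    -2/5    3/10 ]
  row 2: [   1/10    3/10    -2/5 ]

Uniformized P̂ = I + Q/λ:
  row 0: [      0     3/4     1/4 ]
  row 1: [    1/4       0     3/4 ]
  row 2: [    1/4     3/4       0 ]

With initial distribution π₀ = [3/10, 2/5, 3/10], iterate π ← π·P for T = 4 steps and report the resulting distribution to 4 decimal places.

π = [0.2004, 0.4195, 0.3801]

t=0: π = [0.3000, 0.4000, 0.3000]
t=1: π = [0.1750, 0.4500, 0.3750]
t=2: π = [0.2063, 0.4125, 0.3813]
t=3: π = [0.1984, 0.4406, 0.3609]
t=4: π = [0.2004, 0.4195, 0.3801]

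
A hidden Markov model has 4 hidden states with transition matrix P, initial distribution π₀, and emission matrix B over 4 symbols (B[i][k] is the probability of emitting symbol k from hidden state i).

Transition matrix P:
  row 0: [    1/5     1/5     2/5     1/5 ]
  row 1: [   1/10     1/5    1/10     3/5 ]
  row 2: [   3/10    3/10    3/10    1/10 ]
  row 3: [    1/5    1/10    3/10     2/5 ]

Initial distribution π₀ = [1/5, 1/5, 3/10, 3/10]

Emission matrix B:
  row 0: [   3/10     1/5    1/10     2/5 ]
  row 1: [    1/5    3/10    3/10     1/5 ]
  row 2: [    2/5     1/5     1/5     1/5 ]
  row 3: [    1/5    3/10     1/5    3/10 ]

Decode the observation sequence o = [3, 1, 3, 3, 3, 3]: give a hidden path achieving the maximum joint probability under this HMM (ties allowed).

path = [3, 3, 3, 3, 3, 3]

t=0: δ = [8.000e-02, 4.000e-02, 6.000e-02, 9.000e-02]  (obs o_0=3)
t=1: δ = [3.600e-03, 5.400e-03, 6.400e-03, 1.080e-02]  ψ = [2, 2, 0, 3]  (obs o_1=1)
t=2: δ = [8.640e-04, 3.840e-04, 6.480e-04, 1.296e-03]  ψ = [3, 2, 3, 3]  (obs o_2=3)
t=3: δ = [1.037e-04, 3.888e-05, 7.776e-05, 1.555e-04]  ψ = [3, 2, 3, 3]  (obs o_3=3)
t=4: δ = [1.244e-05, 4.666e-06, 9.331e-06, 1.866e-05]  ψ = [3, 2, 3, 3]  (obs o_4=3)
t=5: δ = [1.493e-06, 5.599e-07, 1.120e-06, 2.239e-06]  ψ = [3, 2, 3, 3]  (obs o_5=3)
backtrack: best end state = 3; path = [3, 3, 3, 3, 3, 3]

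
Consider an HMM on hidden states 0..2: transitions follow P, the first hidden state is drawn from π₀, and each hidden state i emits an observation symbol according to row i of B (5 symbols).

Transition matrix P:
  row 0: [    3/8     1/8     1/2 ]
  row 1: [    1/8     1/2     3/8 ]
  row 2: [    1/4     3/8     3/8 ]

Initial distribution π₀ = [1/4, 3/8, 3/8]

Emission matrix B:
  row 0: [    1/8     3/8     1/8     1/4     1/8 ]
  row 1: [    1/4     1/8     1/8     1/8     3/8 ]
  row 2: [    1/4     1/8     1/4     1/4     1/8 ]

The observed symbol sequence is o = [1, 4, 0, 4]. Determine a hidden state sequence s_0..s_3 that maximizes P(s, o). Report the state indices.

path = [1, 1, 1, 1]

t=0: δ = [9.375e-02, 4.688e-02, 4.688e-02]  (obs o_0=1)
t=1: δ = [4.395e-03, 8.789e-03, 5.859e-03]  ψ = [0, 1, 0]  (obs o_1=4)
t=2: δ = [2.060e-04, 1.099e-03, 8.240e-04]  ψ = [0, 1, 1]  (obs o_2=0)
t=3: δ = [2.575e-05, 2.060e-04, 5.150e-05]  ψ = [2, 1, 1]  (obs o_3=4)
backtrack: best end state = 1; path = [1, 1, 1, 1]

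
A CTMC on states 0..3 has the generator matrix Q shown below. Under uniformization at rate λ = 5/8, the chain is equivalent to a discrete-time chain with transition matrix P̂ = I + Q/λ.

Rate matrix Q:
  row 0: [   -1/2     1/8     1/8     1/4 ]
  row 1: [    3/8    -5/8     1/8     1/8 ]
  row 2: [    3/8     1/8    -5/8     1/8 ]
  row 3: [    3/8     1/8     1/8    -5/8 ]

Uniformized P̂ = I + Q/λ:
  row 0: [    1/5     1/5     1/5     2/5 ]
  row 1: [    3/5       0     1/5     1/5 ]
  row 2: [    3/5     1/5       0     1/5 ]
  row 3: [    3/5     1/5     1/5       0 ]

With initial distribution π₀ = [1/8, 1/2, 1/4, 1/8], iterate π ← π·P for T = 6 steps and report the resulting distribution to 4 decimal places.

t=0: π = [0.1250, 0.5000, 0.2500, 0.1250]
t=1: π = [0.5500, 0.1000, 0.1500, 0.2000]
t=2: π = [0.3800, 0.1800, 0.1700, 0.2700]
t=3: π = [0.4480, 0.1640, 0.1660, 0.2220]
t=4: π = [0.4208, 0.1672, 0.1668, 0.2452]
t=5: π = [0.4317, 0.1666, 0.1666, 0.2351]
t=6: π = [0.4273, 0.1667, 0.1667, 0.2393]

π = [0.4273, 0.1667, 0.1667, 0.2393]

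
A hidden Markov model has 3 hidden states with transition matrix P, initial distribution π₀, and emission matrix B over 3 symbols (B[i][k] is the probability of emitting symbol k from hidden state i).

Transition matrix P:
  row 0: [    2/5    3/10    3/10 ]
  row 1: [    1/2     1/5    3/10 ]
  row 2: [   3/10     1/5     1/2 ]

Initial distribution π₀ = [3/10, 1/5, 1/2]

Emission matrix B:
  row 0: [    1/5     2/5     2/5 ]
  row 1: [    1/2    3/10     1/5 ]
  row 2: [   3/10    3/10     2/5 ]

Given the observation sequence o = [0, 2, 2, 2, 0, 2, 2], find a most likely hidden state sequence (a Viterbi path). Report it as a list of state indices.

path = [2, 2, 2, 2, 2, 2, 2]

t=0: δ = [6.000e-02, 1.000e-01, 1.500e-01]  (obs o_0=0)
t=1: δ = [2.000e-02, 6.000e-03, 3.000e-02]  ψ = [1, 2, 2]  (obs o_1=2)
t=2: δ = [3.600e-03, 1.200e-03, 6.000e-03]  ψ = [2, 0, 2]  (obs o_2=2)
t=3: δ = [7.200e-04, 2.400e-04, 1.200e-03]  ψ = [2, 2, 2]  (obs o_3=2)
t=4: δ = [7.200e-05, 1.200e-04, 1.800e-04]  ψ = [2, 2, 2]  (obs o_4=0)
t=5: δ = [2.400e-05, 7.200e-06, 3.600e-05]  ψ = [1, 2, 2]  (obs o_5=2)
t=6: δ = [4.320e-06, 1.440e-06, 7.200e-06]  ψ = [2, 0, 2]  (obs o_6=2)
backtrack: best end state = 2; path = [2, 2, 2, 2, 2, 2, 2]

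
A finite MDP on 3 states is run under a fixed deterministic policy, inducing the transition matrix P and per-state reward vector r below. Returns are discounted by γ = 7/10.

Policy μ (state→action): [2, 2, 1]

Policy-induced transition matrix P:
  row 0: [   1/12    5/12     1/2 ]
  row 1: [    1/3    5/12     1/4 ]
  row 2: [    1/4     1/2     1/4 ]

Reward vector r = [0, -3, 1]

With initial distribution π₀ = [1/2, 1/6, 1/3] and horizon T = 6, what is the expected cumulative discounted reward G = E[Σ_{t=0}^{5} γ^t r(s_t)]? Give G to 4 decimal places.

t=0: π = [0.5000, 0.1667, 0.3333], E[r] = -0.1667, γ^t·E[r] = -0.166667, running G = -0.166667
t=1: π = [0.1806, 0.4444, 0.3750], E[r] = -0.9583, γ^t·E[r] = -0.670833, running G = -0.837500
t=2: π = [0.2569, 0.4479, 0.2951], E[r] = -1.0486, γ^t·E[r] = -0.513819, running G = -1.351319
t=3: π = [0.2445, 0.4413, 0.3142], E[r] = -1.0095, γ^t·E[r] = -0.346275, running G = -1.697595
t=4: π = [0.2460, 0.4429, 0.3111], E[r] = -1.0174, γ^t·E[r] = -0.244286, running G = -1.941880
t=5: π = [0.2459, 0.4426, 0.3115], E[r] = -1.0163, γ^t·E[r] = -0.170806, running G = -2.112686

G = -2.1127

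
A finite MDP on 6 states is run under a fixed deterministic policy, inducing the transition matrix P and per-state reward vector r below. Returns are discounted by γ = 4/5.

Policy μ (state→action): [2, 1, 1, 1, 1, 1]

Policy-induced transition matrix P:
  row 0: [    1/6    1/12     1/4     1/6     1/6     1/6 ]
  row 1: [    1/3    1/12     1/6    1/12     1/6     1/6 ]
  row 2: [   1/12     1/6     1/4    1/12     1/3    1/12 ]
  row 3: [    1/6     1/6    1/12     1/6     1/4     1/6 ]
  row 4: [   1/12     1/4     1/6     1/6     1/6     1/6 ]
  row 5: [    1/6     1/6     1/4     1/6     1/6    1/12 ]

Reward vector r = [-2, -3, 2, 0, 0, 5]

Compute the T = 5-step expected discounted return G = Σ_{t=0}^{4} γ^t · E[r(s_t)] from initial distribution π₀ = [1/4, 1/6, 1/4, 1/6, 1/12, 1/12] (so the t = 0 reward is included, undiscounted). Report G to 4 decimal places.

t=0: π = [0.2500, 0.1667, 0.2500, 0.1667, 0.0833, 0.0833], E[r] = -0.0833, γ^t·E[r] = -0.083333, running G = -0.083333
t=1: π = [0.1667, 0.1389, 0.2014, 0.1319, 0.2222, 0.1389], E[r] = 0.3472, γ^t·E[r] = 0.277778, running G = 0.194444
t=2: π = [0.1545, 0.1597, 0.1979, 0.1383, 0.2112, 0.1383], E[r] = 0.2992, γ^t·E[r] = 0.191481, running G = 0.385926
t=3: π = [0.1592, 0.1581, 0.1960, 0.1369, 0.2112, 0.1386], E[r] = 0.2927, γ^t·E[r] = 0.149852, running G = 0.535778
t=4: π = [0.1591, 0.1578, 0.1964, 0.1372, 0.2107, 0.1388], E[r] = 0.2951, γ^t·E[r] = 0.120866, running G = 0.656644

G = 0.6566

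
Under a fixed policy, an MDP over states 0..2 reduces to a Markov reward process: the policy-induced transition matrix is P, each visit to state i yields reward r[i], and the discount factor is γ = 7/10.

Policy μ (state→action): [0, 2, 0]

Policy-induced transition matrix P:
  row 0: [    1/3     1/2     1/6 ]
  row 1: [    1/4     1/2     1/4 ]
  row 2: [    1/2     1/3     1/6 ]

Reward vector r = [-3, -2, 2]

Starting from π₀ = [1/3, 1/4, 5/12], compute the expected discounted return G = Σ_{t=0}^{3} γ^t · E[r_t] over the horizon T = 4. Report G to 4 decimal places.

t=0: π = [0.3333, 0.2500, 0.4167], E[r] = -0.6667, γ^t·E[r] = -0.666667, running G = -0.666667
t=1: π = [0.3819, 0.4306, 0.1875], E[r] = -1.6319, γ^t·E[r] = -1.142361, running G = -1.809028
t=2: π = [0.3287, 0.4688, 0.2025], E[r] = -1.5185, γ^t·E[r] = -0.744074, running G = -2.553102
t=3: π = [0.3280, 0.4662, 0.2057], E[r] = -1.5051, γ^t·E[r] = -0.516253, running G = -3.069355

G = -3.0694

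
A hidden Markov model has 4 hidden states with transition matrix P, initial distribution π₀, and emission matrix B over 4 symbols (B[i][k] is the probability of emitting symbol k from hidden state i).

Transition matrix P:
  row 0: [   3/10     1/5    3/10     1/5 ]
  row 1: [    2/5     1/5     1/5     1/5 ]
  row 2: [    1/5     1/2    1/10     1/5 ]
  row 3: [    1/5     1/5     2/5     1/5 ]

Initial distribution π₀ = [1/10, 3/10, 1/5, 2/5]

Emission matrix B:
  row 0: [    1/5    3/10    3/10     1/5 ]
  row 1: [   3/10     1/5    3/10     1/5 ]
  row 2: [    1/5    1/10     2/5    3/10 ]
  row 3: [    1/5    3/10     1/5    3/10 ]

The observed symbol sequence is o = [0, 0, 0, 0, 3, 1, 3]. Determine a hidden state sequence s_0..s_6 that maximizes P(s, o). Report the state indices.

t=0: δ = [2.000e-02, 9.000e-02, 4.000e-02, 8.000e-02]  (obs o_0=0)
t=1: δ = [7.200e-03, 6.000e-03, 6.400e-03, 3.600e-03]  ψ = [1, 2, 3, 1]  (obs o_1=0)
t=2: δ = [4.800e-04, 9.600e-04, 4.320e-04, 2.880e-04]  ψ = [1, 2, 0, 0]  (obs o_2=0)
t=3: δ = [7.680e-05, 6.480e-05, 3.840e-05, 3.840e-05]  ψ = [1, 2, 1, 1]  (obs o_3=0)
t=4: δ = [5.184e-06, 3.840e-06, 6.912e-06, 4.608e-06]  ψ = [1, 2, 0, 0]  (obs o_4=3)
t=5: δ = [4.666e-07, 6.912e-07, 1.843e-07, 4.147e-07]  ψ = [0, 2, 3, 2]  (obs o_5=1)
t=6: δ = [5.530e-08, 2.765e-08, 4.977e-08, 4.147e-08]  ψ = [1, 1, 3, 1]  (obs o_6=3)
backtrack: best end state = 0; path = [3, 2, 1, 0, 2, 1, 0]

path = [3, 2, 1, 0, 2, 1, 0]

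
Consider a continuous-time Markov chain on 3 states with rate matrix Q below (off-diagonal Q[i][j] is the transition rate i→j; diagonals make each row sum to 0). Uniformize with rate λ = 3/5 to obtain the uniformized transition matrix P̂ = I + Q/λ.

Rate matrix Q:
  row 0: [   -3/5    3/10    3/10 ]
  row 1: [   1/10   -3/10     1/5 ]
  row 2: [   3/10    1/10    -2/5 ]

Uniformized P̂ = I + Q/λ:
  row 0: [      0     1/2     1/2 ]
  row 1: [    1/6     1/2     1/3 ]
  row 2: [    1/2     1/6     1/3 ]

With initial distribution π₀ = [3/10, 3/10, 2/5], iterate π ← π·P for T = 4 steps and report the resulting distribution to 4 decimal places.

π = [0.2502, 0.3748, 0.3749]

t=0: π = [0.3000, 0.3000, 0.4000]
t=1: π = [0.2500, 0.3667, 0.3833]
t=2: π = [0.2528, 0.3722, 0.3750]
t=3: π = [0.2495, 0.3750, 0.3755]
t=4: π = [0.2502, 0.3748, 0.3749]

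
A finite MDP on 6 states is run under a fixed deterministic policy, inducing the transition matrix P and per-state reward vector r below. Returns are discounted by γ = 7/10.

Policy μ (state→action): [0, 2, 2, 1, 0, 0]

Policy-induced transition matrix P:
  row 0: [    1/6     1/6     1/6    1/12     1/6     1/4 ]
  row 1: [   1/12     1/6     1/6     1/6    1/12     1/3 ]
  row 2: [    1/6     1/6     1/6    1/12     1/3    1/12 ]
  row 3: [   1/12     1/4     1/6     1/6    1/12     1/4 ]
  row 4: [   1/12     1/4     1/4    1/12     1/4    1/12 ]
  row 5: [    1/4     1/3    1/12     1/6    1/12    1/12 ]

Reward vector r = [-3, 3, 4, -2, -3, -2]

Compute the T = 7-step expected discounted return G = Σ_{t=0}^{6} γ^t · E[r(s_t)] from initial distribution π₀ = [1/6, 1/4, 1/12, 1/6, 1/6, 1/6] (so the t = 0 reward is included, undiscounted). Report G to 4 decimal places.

G = -0.9831

t=0: π = [0.1667, 0.2500, 0.0833, 0.1667, 0.1667, 0.1667], E[r] = -0.5833, γ^t·E[r] = -0.583333, running G = -0.583333
t=1: π = [0.1319, 0.2222, 0.1667, 0.1319, 0.1458, 0.2014], E[r] = -0.1667, γ^t·E[r] = -0.116667, running G = -0.700000
t=2: π = [0.1418, 0.2234, 0.1620, 0.1296, 0.1603, 0.1829], E[r] = -0.2130, γ^t·E[r] = -0.104352, running G = -0.804352
t=3: π = [0.1391, 0.2213, 0.1648, 0.1280, 0.1624, 0.1844], E[r] = -0.2063, γ^t·E[r] = -0.070747, running G = -0.875099
t=4: π = [0.1394, 0.2216, 0.1648, 0.1278, 0.1632, 0.1832], E[r] = -0.2056, γ^t·E[r] = -0.049366, running G = -0.924465
t=5: π = [0.1392, 0.2214, 0.1650, 0.1277, 0.1634, 0.1833], E[r] = -0.2053, γ^t·E[r] = -0.034511, running G = -0.958975
t=6: π = [0.1392, 0.2215, 0.1650, 0.1277, 0.1634, 0.1832], E[r] = -0.2053, γ^t·E[r] = -0.024149, running G = -0.983124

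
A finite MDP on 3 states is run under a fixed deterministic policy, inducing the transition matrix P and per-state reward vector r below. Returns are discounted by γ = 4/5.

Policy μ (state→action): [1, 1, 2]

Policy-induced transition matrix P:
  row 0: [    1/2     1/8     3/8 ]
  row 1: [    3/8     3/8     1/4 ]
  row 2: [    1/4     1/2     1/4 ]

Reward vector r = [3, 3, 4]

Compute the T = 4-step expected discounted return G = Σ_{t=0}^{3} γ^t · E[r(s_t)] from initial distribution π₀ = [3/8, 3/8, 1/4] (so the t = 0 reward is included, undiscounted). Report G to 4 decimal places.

G = 9.6875

t=0: π = [0.3750, 0.3750, 0.2500], E[r] = 3.2500, γ^t·E[r] = 3.250000, running G = 3.250000
t=1: π = [0.3906, 0.3125, 0.2969], E[r] = 3.2969, γ^t·E[r] = 2.637500, running G = 5.887500
t=2: π = [0.3867, 0.3145, 0.2988], E[r] = 3.2988, γ^t·E[r] = 2.111250, running G = 7.998750
t=3: π = [0.3860, 0.3157, 0.2983], E[r] = 3.2983, γ^t·E[r] = 1.688750, running G = 9.687500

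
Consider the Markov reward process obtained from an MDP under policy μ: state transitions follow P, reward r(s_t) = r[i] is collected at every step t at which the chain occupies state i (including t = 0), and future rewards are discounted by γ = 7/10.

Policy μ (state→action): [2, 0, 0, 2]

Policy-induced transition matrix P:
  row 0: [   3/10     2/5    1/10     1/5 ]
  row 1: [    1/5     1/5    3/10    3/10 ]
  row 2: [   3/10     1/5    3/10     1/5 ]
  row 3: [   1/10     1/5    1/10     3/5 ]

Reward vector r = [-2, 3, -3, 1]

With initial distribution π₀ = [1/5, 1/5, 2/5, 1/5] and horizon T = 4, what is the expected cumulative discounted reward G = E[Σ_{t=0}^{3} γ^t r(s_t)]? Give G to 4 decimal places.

G = -0.8053

t=0: π = [0.2000, 0.2000, 0.4000, 0.2000], E[r] = -0.8000, γ^t·E[r] = -0.800000, running G = -0.800000
t=1: π = [0.2400, 0.2400, 0.2200, 0.3000], E[r] = -0.1200, γ^t·E[r] = -0.084000, running G = -0.884000
t=2: π = [0.2160, 0.2480, 0.1920, 0.3440], E[r] = 0.0800, γ^t·E[r] = 0.039200, running G = -0.844800
t=3: π = [0.2064, 0.2432, 0.1880, 0.3624], E[r] = 0.1152, γ^t·E[r] = 0.039514, running G = -0.805286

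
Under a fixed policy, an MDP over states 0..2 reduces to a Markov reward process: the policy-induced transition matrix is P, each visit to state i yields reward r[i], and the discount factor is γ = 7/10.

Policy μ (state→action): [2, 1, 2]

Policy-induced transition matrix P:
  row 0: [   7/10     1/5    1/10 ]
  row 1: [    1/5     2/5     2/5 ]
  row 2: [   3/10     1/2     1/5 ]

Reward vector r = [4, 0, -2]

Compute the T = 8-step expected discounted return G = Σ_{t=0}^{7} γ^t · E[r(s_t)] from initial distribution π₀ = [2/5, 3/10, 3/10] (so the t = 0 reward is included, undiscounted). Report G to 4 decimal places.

t=0: π = [0.4000, 0.3000, 0.3000], E[r] = 1.0000, γ^t·E[r] = 1.000000, running G = 1.000000
t=1: π = [0.4300, 0.3500, 0.2200], E[r] = 1.2800, γ^t·E[r] = 0.896000, running G = 1.896000
t=2: π = [0.4370, 0.3360, 0.2270], E[r] = 1.2940, γ^t·E[r] = 0.634060, running G = 2.530060
t=3: π = [0.4412, 0.3353, 0.2235], E[r] = 1.3178, γ^t·E[r] = 0.452005, running G = 2.982065
t=4: π = [0.4430, 0.3341, 0.2229], E[r] = 1.3259, γ^t·E[r] = 0.318353, running G = 3.300419
t=5: π = [0.4438, 0.3337, 0.2225], E[r] = 1.3300, γ^t·E[r] = 0.223537, running G = 3.523956
t=6: π = [0.4441, 0.3335, 0.2224], E[r] = 1.3318, γ^t·E[r] = 0.156687, running G = 3.680643
t=7: π = [0.4443, 0.3334, 0.2223], E[r] = 1.3326, γ^t·E[r] = 0.109749, running G = 3.790392

G = 3.7904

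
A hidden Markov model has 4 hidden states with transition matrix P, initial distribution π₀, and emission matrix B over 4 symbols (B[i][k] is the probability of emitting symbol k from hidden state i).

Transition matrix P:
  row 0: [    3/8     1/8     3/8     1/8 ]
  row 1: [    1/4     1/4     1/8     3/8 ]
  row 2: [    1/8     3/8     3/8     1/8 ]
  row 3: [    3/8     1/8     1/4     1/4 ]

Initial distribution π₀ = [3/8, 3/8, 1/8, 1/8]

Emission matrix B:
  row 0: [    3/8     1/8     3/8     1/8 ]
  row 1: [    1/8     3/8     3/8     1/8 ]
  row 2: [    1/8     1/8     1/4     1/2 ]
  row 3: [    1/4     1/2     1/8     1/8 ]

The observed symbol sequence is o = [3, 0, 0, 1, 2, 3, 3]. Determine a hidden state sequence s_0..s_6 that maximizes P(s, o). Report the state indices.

path = [0, 0, 0, 3, 0, 2, 2]

t=0: δ = [4.688e-02, 4.688e-02, 6.250e-02, 1.562e-02]  (obs o_0=3)
t=1: δ = [6.592e-03, 2.930e-03, 2.930e-03, 4.395e-03]  ψ = [0, 2, 2, 1]  (obs o_1=0)
t=2: δ = [9.270e-04, 1.373e-04, 3.090e-04, 2.747e-04]  ψ = [0, 2, 0, 1]  (obs o_2=0)
t=3: δ = [4.345e-05, 4.345e-05, 4.345e-05, 5.794e-05]  ψ = [0, 0, 0, 0]  (obs o_3=1)
t=4: δ = [8.147e-06, 6.110e-06, 4.074e-06, 2.037e-06]  ψ = [3, 2, 0, 1]  (obs o_4=2)
t=5: δ = [3.819e-07, 1.910e-07, 1.528e-06, 2.864e-07]  ψ = [0, 1, 0, 1]  (obs o_5=3)
t=6: δ = [2.387e-08, 7.161e-08, 2.864e-07, 2.387e-08]  ψ = [2, 2, 2, 2]  (obs o_6=3)
backtrack: best end state = 2; path = [0, 0, 0, 3, 0, 2, 2]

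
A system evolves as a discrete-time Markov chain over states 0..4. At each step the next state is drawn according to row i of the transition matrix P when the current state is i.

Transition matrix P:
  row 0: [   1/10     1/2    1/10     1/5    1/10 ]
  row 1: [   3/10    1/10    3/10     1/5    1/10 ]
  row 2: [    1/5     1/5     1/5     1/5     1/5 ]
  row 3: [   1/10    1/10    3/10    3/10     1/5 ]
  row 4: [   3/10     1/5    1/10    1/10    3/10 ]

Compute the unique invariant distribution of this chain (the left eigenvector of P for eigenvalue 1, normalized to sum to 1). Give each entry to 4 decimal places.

π = [0.1992, 0.2177, 0.2045, 0.2027, 0.1759]

Balance equations π_j = Σ_i π_i·P[i][j]:
  π_0 = 1/10·π_0 + 3/10·π_1 + 1/5·π_2 + 1/10·π_3 + 3/10·π_4
  π_1 = 1/2·π_0 + 1/10·π_1 + 1/5·π_2 + 1/10·π_3 + 1/5·π_4
  π_2 = 1/10·π_0 + 3/10·π_1 + 1/5·π_2 + 3/10·π_3 + 1/10·π_4
  π_3 = 1/5·π_0 + 1/5·π_1 + 1/5·π_2 + 3/10·π_3 + 1/10·π_4
  normalize: π_0 + π_1 + π_2 + π_3 + π_4 = 1
Solving the linear system gives exactly π = [967/4855, 1057/4855, 993/4855, 984/4855, 854/4855].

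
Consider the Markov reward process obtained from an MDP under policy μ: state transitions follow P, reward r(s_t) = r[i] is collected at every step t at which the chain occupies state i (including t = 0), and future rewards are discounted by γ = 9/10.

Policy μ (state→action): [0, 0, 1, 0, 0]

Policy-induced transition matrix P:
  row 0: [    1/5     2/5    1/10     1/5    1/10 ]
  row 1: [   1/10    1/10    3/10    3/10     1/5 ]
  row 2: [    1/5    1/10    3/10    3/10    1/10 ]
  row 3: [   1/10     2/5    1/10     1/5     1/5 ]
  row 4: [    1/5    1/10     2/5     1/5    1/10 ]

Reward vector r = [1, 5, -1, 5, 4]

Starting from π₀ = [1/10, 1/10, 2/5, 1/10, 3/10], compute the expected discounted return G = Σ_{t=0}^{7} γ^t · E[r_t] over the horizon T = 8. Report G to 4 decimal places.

G = 14.8577

t=0: π = [0.1000, 0.1000, 0.4000, 0.1000, 0.3000], E[r] = 1.9000, γ^t·E[r] = 1.900000, running G = 1.900000
t=1: π = [0.1800, 0.1600, 0.2900, 0.2500, 0.1200], E[r] = 2.4200, γ^t·E[r] = 2.178000, running G = 4.078000
t=2: π = [0.1590, 0.2290, 0.2260, 0.2450, 0.1410], E[r] = 2.8670, γ^t·E[r] = 2.322270, running G = 6.400270
t=3: π = [0.1526, 0.2212, 0.2333, 0.2455, 0.1474], E[r] = 2.8424, γ^t·E[r] = 2.072110, running G = 8.472380
t=4: π = [0.1533, 0.2194, 0.2351, 0.2455, 0.1467], E[r] = 2.8293, γ^t·E[r] = 1.856297, running G = 10.328677
t=5: π = [0.1535, 0.2196, 0.2349, 0.2455, 0.1465], E[r] = 2.8300, γ^t·E[r] = 1.671086, running G = 11.999762
t=6: π = [0.1535, 0.2197, 0.2349, 0.2455, 0.1465], E[r] = 2.8304, γ^t·E[r] = 1.504188, running G = 13.503950
t=7: π = [0.1535, 0.2197, 0.2349, 0.2455, 0.1465], E[r] = 2.8304, γ^t·E[r] = 1.353759, running G = 14.857708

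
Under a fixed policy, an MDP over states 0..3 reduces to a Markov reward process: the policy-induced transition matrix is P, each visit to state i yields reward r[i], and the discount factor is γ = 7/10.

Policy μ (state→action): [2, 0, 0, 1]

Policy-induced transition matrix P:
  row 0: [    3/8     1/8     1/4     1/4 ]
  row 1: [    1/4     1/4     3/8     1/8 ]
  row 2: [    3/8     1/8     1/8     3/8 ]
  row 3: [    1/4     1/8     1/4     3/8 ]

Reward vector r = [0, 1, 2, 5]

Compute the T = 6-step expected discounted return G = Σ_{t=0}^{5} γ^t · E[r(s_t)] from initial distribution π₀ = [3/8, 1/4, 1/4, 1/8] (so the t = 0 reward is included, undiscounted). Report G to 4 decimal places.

t=0: π = [0.3750, 0.2500, 0.2500, 0.1250], E[r] = 1.3750, γ^t·E[r] = 1.375000, running G = 1.375000
t=1: π = [0.3281, 0.1563, 0.2500, 0.2656], E[r] = 1.9844, γ^t·E[r] = 1.389063, running G = 2.764063
t=2: π = [0.3223, 0.1445, 0.2383, 0.2949], E[r] = 2.0957, γ^t·E[r] = 1.026895, running G = 3.790957
t=3: π = [0.3201, 0.1431, 0.2383, 0.2986], E[r] = 2.1125, γ^t·E[r] = 0.724604, running G = 4.515561
t=4: π = [0.3198, 0.1429, 0.2381, 0.2992], E[r] = 2.1152, γ^t·E[r] = 0.507860, running G = 5.023422
t=5: π = [0.3197, 0.1429, 0.2381, 0.2993], E[r] = 2.1156, γ^t·E[r] = 0.355566, running G = 5.378988

G = 5.3790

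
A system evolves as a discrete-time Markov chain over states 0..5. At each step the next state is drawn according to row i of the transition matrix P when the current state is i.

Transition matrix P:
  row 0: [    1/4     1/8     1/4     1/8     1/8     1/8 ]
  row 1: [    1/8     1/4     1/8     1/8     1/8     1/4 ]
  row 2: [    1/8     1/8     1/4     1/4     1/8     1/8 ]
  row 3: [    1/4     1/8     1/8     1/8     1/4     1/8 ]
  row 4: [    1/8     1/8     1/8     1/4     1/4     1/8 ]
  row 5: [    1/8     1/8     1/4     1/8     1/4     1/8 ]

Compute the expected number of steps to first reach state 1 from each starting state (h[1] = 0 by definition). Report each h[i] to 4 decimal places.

h = [8.0000, 0.0000, 8.0000, 8.0000, 8.0000, 8.0000]

First-step conditioning: h[1] = 0; for i ≠ 1, h[i] = 1 + Σ_k P[i][k]·h[k].
  h[0] = 1 + 1/4·h[0] + 1/4·h[2] + 1/8·h[3] + 1/8·h[4] + 1/8·h[5]
  h[2] = 1 + 1/8·h[0] + 1/4·h[2] + 1/4·h[3] + 1/8·h[4] + 1/8·h[5]
  h[3] = 1 + 1/4·h[0] + 1/8·h[2] + 1/8·h[3] + 1/4·h[4] + 1/8·h[5]
  h[4] = 1 + 1/8·h[0] + 1/8·h[2] + 1/4·h[3] + 1/4·h[4] + 1/8·h[5]
  h[5] = 1 + 1/8·h[0] + 1/4·h[2] + 1/8·h[3] + 1/4·h[4] + 1/8·h[5]
Solving the 5×5 linear system over states ≠ 1 gives exactly h = [8, 0, 8, 8, 8, 8] (h[1] = 0 is the target).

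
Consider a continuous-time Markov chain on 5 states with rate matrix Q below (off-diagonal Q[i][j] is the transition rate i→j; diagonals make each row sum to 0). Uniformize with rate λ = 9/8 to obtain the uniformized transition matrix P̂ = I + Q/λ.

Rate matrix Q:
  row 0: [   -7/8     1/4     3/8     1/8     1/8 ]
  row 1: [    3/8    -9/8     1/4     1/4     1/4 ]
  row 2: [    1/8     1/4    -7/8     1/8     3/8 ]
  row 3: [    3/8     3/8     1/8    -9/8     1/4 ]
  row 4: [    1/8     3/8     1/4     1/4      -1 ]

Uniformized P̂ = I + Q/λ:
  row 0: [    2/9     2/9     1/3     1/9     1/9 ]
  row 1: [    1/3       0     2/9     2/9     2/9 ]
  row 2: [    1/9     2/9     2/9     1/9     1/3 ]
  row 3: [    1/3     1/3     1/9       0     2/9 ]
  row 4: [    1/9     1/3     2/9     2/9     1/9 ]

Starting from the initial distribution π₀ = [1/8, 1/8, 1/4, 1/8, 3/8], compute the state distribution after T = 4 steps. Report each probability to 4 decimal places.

π = [0.2139, 0.2122, 0.2303, 0.1416, 0.2020]

t=0: π = [0.1250, 0.1250, 0.2500, 0.1250, 0.3750]
t=1: π = [0.1806, 0.2500, 0.2222, 0.1528, 0.1944]
t=2: π = [0.2207, 0.2052, 0.2253, 0.1435, 0.2052]
t=3: π = [0.2131, 0.2154, 0.2308, 0.1408, 0.1999]
t=4: π = [0.2139, 0.2122, 0.2303, 0.1416, 0.2020]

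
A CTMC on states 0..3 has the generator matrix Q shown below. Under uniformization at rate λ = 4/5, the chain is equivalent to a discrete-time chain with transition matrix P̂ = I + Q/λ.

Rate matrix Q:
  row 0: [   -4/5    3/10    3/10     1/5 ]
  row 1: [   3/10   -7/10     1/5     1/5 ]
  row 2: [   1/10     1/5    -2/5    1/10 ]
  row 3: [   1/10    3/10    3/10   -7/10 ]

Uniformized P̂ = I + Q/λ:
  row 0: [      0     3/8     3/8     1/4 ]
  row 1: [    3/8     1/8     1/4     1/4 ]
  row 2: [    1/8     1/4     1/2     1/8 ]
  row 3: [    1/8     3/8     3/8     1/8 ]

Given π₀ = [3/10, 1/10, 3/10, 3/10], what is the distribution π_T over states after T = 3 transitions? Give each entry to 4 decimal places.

π = [0.1631, 0.2650, 0.3924, 0.1795]

t=0: π = [0.3000, 0.1000, 0.3000, 0.3000]
t=1: π = [0.1125, 0.3125, 0.4000, 0.1750]
t=2: π = [0.1891, 0.2469, 0.3859, 0.1781]
t=3: π = [0.1631, 0.2650, 0.3924, 0.1795]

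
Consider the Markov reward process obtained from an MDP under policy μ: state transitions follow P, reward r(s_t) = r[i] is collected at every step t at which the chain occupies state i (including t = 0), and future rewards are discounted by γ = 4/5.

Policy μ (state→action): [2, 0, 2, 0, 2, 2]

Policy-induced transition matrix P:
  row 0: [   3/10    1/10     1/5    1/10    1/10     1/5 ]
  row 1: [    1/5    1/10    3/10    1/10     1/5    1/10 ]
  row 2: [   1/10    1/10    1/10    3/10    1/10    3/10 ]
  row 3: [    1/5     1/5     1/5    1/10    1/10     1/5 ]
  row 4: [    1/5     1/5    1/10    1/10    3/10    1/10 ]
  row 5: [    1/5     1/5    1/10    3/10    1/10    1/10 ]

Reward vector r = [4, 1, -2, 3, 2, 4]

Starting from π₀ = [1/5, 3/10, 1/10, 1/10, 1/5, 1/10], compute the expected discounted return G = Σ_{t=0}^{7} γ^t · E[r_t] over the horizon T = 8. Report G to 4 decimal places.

t=0: π = [0.2000, 0.3000, 0.1000, 0.1000, 0.2000, 0.1000], E[r] = 2.0000, γ^t·E[r] = 2.000000, running G = 2.000000
t=1: π = [0.2100, 0.1400, 0.1900, 0.1400, 0.1700, 0.1500], E[r] = 1.9600, γ^t·E[r] = 1.568000, running G = 3.568000
t=2: π = [0.2020, 0.1460, 0.1630, 0.1680, 0.1480, 0.1730], E[r] = 2.1200, γ^t·E[r] = 1.356800, running G = 4.924800
t=3: π = [0.2039, 0.1489, 0.1662, 0.1672, 0.1442, 0.1696], E[r] = 2.1005, γ^t·E[r] = 1.075456, running G = 6.000256
t=4: π = [0.2038, 0.1481, 0.1669, 0.1672, 0.1437, 0.1704], E[r] = 2.0997, γ^t·E[r] = 0.860054, running G = 6.860310
t=5: π = [0.2037, 0.1481, 0.1667, 0.1674, 0.1436, 0.1705], E[r] = 2.1008, γ^t·E[r] = 0.688387, running G = 7.548696
t=6: π = [0.2037, 0.1481, 0.1667, 0.1674, 0.1435, 0.1705], E[r] = 2.1006, γ^t·E[r] = 0.550671, running G = 8.099367
t=7: π = [0.2037, 0.1481, 0.1667, 0.1674, 0.1435, 0.1705], E[r] = 2.1006, γ^t·E[r] = 0.440536, running G = 8.539903

G = 8.5399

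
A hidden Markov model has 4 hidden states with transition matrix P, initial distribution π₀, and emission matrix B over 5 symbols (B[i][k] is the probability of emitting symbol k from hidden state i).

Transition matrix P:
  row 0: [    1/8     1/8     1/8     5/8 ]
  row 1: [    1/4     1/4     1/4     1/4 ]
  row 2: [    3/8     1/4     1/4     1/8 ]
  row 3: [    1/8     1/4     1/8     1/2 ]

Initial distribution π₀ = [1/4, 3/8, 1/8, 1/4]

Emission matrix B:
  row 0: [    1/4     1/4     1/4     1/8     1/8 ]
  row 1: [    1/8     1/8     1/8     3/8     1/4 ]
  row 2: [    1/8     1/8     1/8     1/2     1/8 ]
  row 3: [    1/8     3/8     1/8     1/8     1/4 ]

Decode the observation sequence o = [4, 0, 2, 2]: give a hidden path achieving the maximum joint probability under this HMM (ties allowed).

t=0: δ = [3.125e-02, 9.375e-02, 1.562e-02, 6.250e-02]  (obs o_0=4)
t=1: δ = [5.859e-03, 2.930e-03, 2.930e-03, 3.906e-03]  ψ = [1, 1, 1, 3]  (obs o_1=0)
t=2: δ = [2.747e-04, 1.221e-04, 9.155e-05, 4.578e-04]  ψ = [2, 3, 0, 0]  (obs o_2=2)
t=3: δ = [1.431e-05, 1.431e-05, 7.153e-06, 2.861e-05]  ψ = [3, 3, 3, 3]  (obs o_3=2)
backtrack: best end state = 3; path = [1, 0, 3, 3]

path = [1, 0, 3, 3]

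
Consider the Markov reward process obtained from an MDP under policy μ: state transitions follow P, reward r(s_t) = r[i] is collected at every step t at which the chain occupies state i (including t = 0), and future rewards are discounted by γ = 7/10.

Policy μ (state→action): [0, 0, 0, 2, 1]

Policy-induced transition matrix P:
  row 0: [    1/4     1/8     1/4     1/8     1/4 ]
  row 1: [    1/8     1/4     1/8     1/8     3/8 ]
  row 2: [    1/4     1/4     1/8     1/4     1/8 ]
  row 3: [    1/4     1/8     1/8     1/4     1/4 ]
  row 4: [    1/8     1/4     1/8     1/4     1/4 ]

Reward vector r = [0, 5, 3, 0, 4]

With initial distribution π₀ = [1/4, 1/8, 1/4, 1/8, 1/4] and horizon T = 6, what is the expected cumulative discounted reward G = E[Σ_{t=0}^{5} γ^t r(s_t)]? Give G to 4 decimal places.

G = 7.1413

t=0: π = [0.2500, 0.1250, 0.2500, 0.1250, 0.2500], E[r] = 2.3750, γ^t·E[r] = 2.375000, running G = 2.375000
t=1: π = [0.2031, 0.2031, 0.1563, 0.2031, 0.2344], E[r] = 2.4219, γ^t·E[r] = 1.695313, running G = 4.070313
t=2: π = [0.1953, 0.1992, 0.1504, 0.1992, 0.2559], E[r] = 2.4707, γ^t·E[r] = 1.210645, running G = 5.280957
t=3: π = [0.1931, 0.2007, 0.1494, 0.2007, 0.2561], E[r] = 2.4761, γ^t·E[r] = 0.849293, running G = 6.130250
t=4: π = [0.1929, 0.2008, 0.1491, 0.2008, 0.2564], E[r] = 2.4769, γ^t·E[r] = 0.594711, running G = 6.724961
t=5: π = [0.1929, 0.2008, 0.1491, 0.2008, 0.2565], E[r] = 2.4771, γ^t·E[r] = 0.416328, running G = 7.141289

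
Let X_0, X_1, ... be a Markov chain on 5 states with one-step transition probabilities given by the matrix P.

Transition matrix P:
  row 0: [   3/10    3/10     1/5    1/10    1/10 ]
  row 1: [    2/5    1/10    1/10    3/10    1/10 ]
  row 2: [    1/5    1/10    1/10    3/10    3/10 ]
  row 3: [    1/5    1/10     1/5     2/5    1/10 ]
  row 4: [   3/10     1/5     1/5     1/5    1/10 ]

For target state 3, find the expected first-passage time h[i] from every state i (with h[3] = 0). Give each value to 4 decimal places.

h = [5.3153, 4.5045, 4.4144, 0.0000, 4.8649]

First-step conditioning: h[3] = 0; for i ≠ 3, h[i] = 1 + Σ_k P[i][k]·h[k].
  h[0] = 1 + 3/10·h[0] + 3/10·h[1] + 1/5·h[2] + 1/10·h[4]
  h[1] = 1 + 2/5·h[0] + 1/10·h[1] + 1/10·h[2] + 1/10·h[4]
  h[2] = 1 + 1/5·h[0] + 1/10·h[1] + 1/10·h[2] + 3/10·h[4]
  h[4] = 1 + 3/10·h[0] + 1/5·h[1] + 1/5·h[2] + 1/10·h[4]
Solving the 4×4 linear system over states ≠ 3 gives exactly h = [590/111, 500/111, 490/111, 0, 180/37] (h[3] = 0 is the target).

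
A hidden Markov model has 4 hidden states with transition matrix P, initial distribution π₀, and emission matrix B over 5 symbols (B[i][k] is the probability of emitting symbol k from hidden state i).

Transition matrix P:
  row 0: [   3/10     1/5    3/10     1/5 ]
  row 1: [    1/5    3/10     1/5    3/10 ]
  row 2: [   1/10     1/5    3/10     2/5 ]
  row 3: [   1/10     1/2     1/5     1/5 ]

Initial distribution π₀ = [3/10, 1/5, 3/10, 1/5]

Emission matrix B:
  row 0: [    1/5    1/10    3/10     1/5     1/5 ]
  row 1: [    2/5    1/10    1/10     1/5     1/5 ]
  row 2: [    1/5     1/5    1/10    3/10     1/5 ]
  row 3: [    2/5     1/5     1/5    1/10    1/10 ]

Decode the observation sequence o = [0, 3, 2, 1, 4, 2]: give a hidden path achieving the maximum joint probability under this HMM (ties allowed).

t=0: δ = [6.000e-02, 8.000e-02, 6.000e-02, 8.000e-02]  (obs o_0=0)
t=1: δ = [3.600e-03, 8.000e-03, 5.400e-03, 2.400e-03]  ψ = [0, 3, 0, 1]  (obs o_1=3)
t=2: δ = [4.800e-04, 2.400e-04, 1.620e-04, 4.800e-04]  ψ = [1, 1, 2, 1]  (obs o_2=2)
t=3: δ = [1.440e-05, 2.400e-05, 2.880e-05, 1.920e-05]  ψ = [0, 3, 0, 0]  (obs o_3=1)
t=4: δ = [9.600e-07, 1.920e-06, 1.728e-06, 1.152e-06]  ψ = [1, 3, 2, 2]  (obs o_4=4)
t=5: δ = [1.152e-07, 5.760e-08, 5.184e-08, 1.382e-07]  ψ = [1, 1, 2, 2]  (obs o_5=2)
backtrack: best end state = 3; path = [3, 1, 0, 2, 2, 3]

path = [3, 1, 0, 2, 2, 3]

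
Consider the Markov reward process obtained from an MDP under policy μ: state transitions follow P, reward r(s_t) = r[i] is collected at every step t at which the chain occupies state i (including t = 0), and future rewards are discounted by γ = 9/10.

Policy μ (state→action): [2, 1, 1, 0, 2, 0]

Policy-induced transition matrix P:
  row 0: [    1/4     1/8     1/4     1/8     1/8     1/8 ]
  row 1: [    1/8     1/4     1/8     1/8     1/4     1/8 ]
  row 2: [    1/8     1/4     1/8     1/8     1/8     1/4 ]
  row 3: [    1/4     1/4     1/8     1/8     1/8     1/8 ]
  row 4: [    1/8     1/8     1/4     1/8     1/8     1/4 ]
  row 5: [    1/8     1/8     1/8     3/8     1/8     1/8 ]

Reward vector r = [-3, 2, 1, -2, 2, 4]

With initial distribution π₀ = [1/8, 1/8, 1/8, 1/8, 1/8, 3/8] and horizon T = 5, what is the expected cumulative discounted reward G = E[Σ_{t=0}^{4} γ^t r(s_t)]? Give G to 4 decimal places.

G = 3.3966

t=0: π = [0.1250, 0.1250, 0.1250, 0.1250, 0.1250, 0.3750], E[r] = 1.5000, γ^t·E[r] = 1.500000, running G = 1.500000
t=1: π = [0.1563, 0.1719, 0.1563, 0.2188, 0.1406, 0.1563], E[r] = 0.5000, γ^t·E[r] = 0.450000, running G = 1.950000
t=2: π = [0.1719, 0.1934, 0.1621, 0.1641, 0.1465, 0.1621], E[r] = 0.6465, γ^t·E[r] = 0.523652, running G = 2.473652
t=3: π = [0.1670, 0.1899, 0.1648, 0.1655, 0.1492, 0.1636], E[r] = 0.6653, γ^t·E[r] = 0.484991, running G = 2.958644
t=4: π = [0.1666, 0.1900, 0.1645, 0.1659, 0.1487, 0.1642], E[r] = 0.6676, γ^t·E[r] = 0.437994, running G = 3.396638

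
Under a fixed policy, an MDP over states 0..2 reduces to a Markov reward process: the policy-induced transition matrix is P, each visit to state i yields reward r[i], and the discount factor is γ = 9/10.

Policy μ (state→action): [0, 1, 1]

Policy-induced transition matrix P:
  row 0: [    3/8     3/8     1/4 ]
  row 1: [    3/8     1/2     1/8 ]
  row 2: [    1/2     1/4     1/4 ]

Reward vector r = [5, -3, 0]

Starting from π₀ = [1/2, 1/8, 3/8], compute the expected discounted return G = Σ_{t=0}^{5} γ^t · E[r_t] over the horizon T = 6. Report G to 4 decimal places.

t=0: π = [0.5000, 0.1250, 0.3750], E[r] = 2.1250, γ^t·E[r] = 2.125000, running G = 2.125000
t=1: π = [0.4219, 0.3438, 0.2344], E[r] = 1.0781, γ^t·E[r] = 0.970313, running G = 3.095313
t=2: π = [0.4043, 0.3887, 0.2070], E[r] = 0.8555, γ^t·E[r] = 0.692930, running G = 3.788242
t=3: π = [0.4009, 0.3977, 0.2014], E[r] = 0.8113, γ^t·E[r] = 0.591423, running G = 4.379665
t=4: π = [0.4002, 0.3995, 0.2003], E[r] = 0.8023, γ^t·E[r] = 0.526374, running G = 4.906038
t=5: π = [0.4000, 0.3999, 0.2001], E[r] = 0.8005, γ^t·E[r] = 0.472664, running G = 5.378703

G = 5.3787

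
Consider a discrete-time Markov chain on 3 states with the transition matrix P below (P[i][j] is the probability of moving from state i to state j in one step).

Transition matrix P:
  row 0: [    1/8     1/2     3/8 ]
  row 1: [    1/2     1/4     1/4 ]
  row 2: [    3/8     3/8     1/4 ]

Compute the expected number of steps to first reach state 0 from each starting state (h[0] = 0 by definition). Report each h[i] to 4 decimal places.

First-step conditioning: h[0] = 0; for i ≠ 0, h[i] = 1 + Σ_k P[i][k]·h[k].
  h[1] = 1 + 1/4·h[1] + 1/4·h[2]
  h[2] = 1 + 3/8·h[1] + 1/4·h[2]
Solving the 2×2 linear system over states ≠ 0 gives exactly h = [0, 32/15, 12/5] (h[0] = 0 is the target).

h = [0.0000, 2.1333, 2.4000]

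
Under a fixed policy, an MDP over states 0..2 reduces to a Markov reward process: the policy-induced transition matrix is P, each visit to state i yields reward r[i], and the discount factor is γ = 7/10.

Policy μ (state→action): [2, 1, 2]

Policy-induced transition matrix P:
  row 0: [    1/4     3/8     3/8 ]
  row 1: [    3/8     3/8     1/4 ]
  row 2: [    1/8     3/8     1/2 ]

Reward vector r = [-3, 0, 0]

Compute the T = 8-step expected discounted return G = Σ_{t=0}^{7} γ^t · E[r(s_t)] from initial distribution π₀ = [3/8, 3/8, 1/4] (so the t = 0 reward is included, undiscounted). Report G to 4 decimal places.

t=0: π = [0.3750, 0.3750, 0.2500], E[r] = -1.1250, γ^t·E[r] = -1.125000, running G = -1.125000
t=1: π = [0.2656, 0.3750, 0.3594], E[r] = -0.7969, γ^t·E[r] = -0.557813, running G = -1.682813
t=2: π = [0.2520, 0.3750, 0.3730], E[r] = -0.7559, γ^t·E[r] = -0.370371, running G = -2.053184
t=3: π = [0.2502, 0.3750, 0.3748], E[r] = -0.7507, γ^t·E[r] = -0.257501, running G = -2.310685
t=4: π = [0.2500, 0.3750, 0.3750], E[r] = -0.7501, γ^t·E[r] = -0.180097, running G = -2.490782
t=5: π = [0.2500, 0.3750, 0.3750], E[r] = -0.7500, γ^t·E[r] = -0.126054, running G = -2.616836
t=6: π = [0.2500, 0.3750, 0.3750], E[r] = -0.7500, γ^t·E[r] = -0.088237, running G = -2.705073
t=7: π = [0.2500, 0.3750, 0.3750], E[r] = -0.7500, γ^t·E[r] = -0.061766, running G = -2.766839

G = -2.7668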